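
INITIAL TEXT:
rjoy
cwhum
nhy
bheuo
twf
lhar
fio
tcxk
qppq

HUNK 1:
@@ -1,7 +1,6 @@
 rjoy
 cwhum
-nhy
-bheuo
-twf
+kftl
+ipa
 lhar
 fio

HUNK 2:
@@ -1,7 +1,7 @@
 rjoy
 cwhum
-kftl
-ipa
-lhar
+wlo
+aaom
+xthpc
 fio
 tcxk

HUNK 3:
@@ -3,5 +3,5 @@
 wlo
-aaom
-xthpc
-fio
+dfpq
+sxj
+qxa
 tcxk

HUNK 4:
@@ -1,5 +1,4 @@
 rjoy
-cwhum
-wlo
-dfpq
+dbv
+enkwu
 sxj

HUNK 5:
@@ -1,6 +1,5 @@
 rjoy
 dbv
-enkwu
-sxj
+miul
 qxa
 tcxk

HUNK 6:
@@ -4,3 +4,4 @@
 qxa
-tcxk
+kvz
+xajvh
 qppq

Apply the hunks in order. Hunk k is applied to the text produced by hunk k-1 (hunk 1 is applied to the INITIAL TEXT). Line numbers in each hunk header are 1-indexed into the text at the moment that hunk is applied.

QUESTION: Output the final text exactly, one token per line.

Hunk 1: at line 1 remove [nhy,bheuo,twf] add [kftl,ipa] -> 8 lines: rjoy cwhum kftl ipa lhar fio tcxk qppq
Hunk 2: at line 1 remove [kftl,ipa,lhar] add [wlo,aaom,xthpc] -> 8 lines: rjoy cwhum wlo aaom xthpc fio tcxk qppq
Hunk 3: at line 3 remove [aaom,xthpc,fio] add [dfpq,sxj,qxa] -> 8 lines: rjoy cwhum wlo dfpq sxj qxa tcxk qppq
Hunk 4: at line 1 remove [cwhum,wlo,dfpq] add [dbv,enkwu] -> 7 lines: rjoy dbv enkwu sxj qxa tcxk qppq
Hunk 5: at line 1 remove [enkwu,sxj] add [miul] -> 6 lines: rjoy dbv miul qxa tcxk qppq
Hunk 6: at line 4 remove [tcxk] add [kvz,xajvh] -> 7 lines: rjoy dbv miul qxa kvz xajvh qppq

Answer: rjoy
dbv
miul
qxa
kvz
xajvh
qppq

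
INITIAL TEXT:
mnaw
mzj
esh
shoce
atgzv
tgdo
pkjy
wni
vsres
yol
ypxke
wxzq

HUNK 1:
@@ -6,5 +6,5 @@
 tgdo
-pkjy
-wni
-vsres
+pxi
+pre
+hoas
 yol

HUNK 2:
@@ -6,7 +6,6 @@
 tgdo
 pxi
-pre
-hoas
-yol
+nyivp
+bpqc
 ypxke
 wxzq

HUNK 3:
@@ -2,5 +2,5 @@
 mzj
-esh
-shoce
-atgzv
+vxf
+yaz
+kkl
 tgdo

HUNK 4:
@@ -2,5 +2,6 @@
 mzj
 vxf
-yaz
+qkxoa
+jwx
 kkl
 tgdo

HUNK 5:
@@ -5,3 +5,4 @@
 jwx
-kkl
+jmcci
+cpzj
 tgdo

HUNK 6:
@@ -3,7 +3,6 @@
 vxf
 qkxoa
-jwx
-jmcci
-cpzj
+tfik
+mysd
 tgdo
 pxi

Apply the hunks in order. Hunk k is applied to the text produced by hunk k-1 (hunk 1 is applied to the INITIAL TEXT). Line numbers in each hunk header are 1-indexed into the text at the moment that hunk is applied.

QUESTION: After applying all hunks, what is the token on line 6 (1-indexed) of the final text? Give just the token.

Answer: mysd

Derivation:
Hunk 1: at line 6 remove [pkjy,wni,vsres] add [pxi,pre,hoas] -> 12 lines: mnaw mzj esh shoce atgzv tgdo pxi pre hoas yol ypxke wxzq
Hunk 2: at line 6 remove [pre,hoas,yol] add [nyivp,bpqc] -> 11 lines: mnaw mzj esh shoce atgzv tgdo pxi nyivp bpqc ypxke wxzq
Hunk 3: at line 2 remove [esh,shoce,atgzv] add [vxf,yaz,kkl] -> 11 lines: mnaw mzj vxf yaz kkl tgdo pxi nyivp bpqc ypxke wxzq
Hunk 4: at line 2 remove [yaz] add [qkxoa,jwx] -> 12 lines: mnaw mzj vxf qkxoa jwx kkl tgdo pxi nyivp bpqc ypxke wxzq
Hunk 5: at line 5 remove [kkl] add [jmcci,cpzj] -> 13 lines: mnaw mzj vxf qkxoa jwx jmcci cpzj tgdo pxi nyivp bpqc ypxke wxzq
Hunk 6: at line 3 remove [jwx,jmcci,cpzj] add [tfik,mysd] -> 12 lines: mnaw mzj vxf qkxoa tfik mysd tgdo pxi nyivp bpqc ypxke wxzq
Final line 6: mysd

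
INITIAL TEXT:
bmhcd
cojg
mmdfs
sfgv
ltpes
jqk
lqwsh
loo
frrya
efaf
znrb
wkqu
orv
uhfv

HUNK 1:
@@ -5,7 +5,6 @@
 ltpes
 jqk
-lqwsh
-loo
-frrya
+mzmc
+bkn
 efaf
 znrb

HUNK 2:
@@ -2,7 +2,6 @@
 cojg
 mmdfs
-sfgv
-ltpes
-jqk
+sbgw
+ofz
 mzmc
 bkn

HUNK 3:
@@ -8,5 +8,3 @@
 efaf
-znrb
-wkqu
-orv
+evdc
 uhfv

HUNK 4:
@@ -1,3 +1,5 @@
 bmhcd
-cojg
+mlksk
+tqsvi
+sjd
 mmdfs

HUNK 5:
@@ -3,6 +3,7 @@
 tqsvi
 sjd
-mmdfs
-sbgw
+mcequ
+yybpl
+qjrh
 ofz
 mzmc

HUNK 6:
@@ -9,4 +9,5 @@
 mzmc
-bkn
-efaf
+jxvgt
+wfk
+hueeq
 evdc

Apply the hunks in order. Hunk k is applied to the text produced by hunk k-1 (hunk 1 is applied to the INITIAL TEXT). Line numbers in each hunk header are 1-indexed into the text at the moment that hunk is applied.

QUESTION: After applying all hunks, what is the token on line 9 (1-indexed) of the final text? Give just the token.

Answer: mzmc

Derivation:
Hunk 1: at line 5 remove [lqwsh,loo,frrya] add [mzmc,bkn] -> 13 lines: bmhcd cojg mmdfs sfgv ltpes jqk mzmc bkn efaf znrb wkqu orv uhfv
Hunk 2: at line 2 remove [sfgv,ltpes,jqk] add [sbgw,ofz] -> 12 lines: bmhcd cojg mmdfs sbgw ofz mzmc bkn efaf znrb wkqu orv uhfv
Hunk 3: at line 8 remove [znrb,wkqu,orv] add [evdc] -> 10 lines: bmhcd cojg mmdfs sbgw ofz mzmc bkn efaf evdc uhfv
Hunk 4: at line 1 remove [cojg] add [mlksk,tqsvi,sjd] -> 12 lines: bmhcd mlksk tqsvi sjd mmdfs sbgw ofz mzmc bkn efaf evdc uhfv
Hunk 5: at line 3 remove [mmdfs,sbgw] add [mcequ,yybpl,qjrh] -> 13 lines: bmhcd mlksk tqsvi sjd mcequ yybpl qjrh ofz mzmc bkn efaf evdc uhfv
Hunk 6: at line 9 remove [bkn,efaf] add [jxvgt,wfk,hueeq] -> 14 lines: bmhcd mlksk tqsvi sjd mcequ yybpl qjrh ofz mzmc jxvgt wfk hueeq evdc uhfv
Final line 9: mzmc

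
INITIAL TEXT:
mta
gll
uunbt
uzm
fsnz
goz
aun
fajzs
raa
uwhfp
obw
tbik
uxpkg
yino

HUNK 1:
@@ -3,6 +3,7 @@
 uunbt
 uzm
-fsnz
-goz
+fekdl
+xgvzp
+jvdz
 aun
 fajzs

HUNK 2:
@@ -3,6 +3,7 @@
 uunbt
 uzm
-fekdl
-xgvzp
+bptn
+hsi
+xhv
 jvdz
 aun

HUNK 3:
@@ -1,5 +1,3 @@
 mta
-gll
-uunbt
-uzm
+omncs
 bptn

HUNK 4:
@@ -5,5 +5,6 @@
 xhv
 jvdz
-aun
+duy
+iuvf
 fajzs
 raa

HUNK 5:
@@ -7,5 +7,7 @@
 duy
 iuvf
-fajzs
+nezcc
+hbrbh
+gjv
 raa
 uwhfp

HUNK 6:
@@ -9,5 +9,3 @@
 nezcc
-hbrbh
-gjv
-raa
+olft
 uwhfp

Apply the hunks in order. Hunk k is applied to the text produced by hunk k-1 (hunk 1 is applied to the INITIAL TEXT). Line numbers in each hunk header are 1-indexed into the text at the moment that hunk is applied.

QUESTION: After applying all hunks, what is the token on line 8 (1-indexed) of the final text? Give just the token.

Answer: iuvf

Derivation:
Hunk 1: at line 3 remove [fsnz,goz] add [fekdl,xgvzp,jvdz] -> 15 lines: mta gll uunbt uzm fekdl xgvzp jvdz aun fajzs raa uwhfp obw tbik uxpkg yino
Hunk 2: at line 3 remove [fekdl,xgvzp] add [bptn,hsi,xhv] -> 16 lines: mta gll uunbt uzm bptn hsi xhv jvdz aun fajzs raa uwhfp obw tbik uxpkg yino
Hunk 3: at line 1 remove [gll,uunbt,uzm] add [omncs] -> 14 lines: mta omncs bptn hsi xhv jvdz aun fajzs raa uwhfp obw tbik uxpkg yino
Hunk 4: at line 5 remove [aun] add [duy,iuvf] -> 15 lines: mta omncs bptn hsi xhv jvdz duy iuvf fajzs raa uwhfp obw tbik uxpkg yino
Hunk 5: at line 7 remove [fajzs] add [nezcc,hbrbh,gjv] -> 17 lines: mta omncs bptn hsi xhv jvdz duy iuvf nezcc hbrbh gjv raa uwhfp obw tbik uxpkg yino
Hunk 6: at line 9 remove [hbrbh,gjv,raa] add [olft] -> 15 lines: mta omncs bptn hsi xhv jvdz duy iuvf nezcc olft uwhfp obw tbik uxpkg yino
Final line 8: iuvf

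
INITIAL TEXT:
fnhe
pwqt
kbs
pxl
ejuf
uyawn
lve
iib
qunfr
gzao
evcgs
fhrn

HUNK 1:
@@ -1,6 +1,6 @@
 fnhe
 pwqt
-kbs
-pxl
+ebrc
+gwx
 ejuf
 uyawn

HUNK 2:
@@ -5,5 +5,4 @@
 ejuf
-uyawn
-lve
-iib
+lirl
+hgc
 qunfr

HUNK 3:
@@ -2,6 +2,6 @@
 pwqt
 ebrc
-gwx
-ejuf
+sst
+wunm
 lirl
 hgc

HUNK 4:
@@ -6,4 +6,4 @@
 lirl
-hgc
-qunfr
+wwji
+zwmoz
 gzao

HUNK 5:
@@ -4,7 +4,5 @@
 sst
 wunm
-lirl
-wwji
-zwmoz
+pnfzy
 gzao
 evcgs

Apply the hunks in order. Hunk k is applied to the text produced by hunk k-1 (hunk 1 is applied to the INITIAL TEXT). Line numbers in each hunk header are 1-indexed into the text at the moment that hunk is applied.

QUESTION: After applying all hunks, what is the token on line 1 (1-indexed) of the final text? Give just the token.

Hunk 1: at line 1 remove [kbs,pxl] add [ebrc,gwx] -> 12 lines: fnhe pwqt ebrc gwx ejuf uyawn lve iib qunfr gzao evcgs fhrn
Hunk 2: at line 5 remove [uyawn,lve,iib] add [lirl,hgc] -> 11 lines: fnhe pwqt ebrc gwx ejuf lirl hgc qunfr gzao evcgs fhrn
Hunk 3: at line 2 remove [gwx,ejuf] add [sst,wunm] -> 11 lines: fnhe pwqt ebrc sst wunm lirl hgc qunfr gzao evcgs fhrn
Hunk 4: at line 6 remove [hgc,qunfr] add [wwji,zwmoz] -> 11 lines: fnhe pwqt ebrc sst wunm lirl wwji zwmoz gzao evcgs fhrn
Hunk 5: at line 4 remove [lirl,wwji,zwmoz] add [pnfzy] -> 9 lines: fnhe pwqt ebrc sst wunm pnfzy gzao evcgs fhrn
Final line 1: fnhe

Answer: fnhe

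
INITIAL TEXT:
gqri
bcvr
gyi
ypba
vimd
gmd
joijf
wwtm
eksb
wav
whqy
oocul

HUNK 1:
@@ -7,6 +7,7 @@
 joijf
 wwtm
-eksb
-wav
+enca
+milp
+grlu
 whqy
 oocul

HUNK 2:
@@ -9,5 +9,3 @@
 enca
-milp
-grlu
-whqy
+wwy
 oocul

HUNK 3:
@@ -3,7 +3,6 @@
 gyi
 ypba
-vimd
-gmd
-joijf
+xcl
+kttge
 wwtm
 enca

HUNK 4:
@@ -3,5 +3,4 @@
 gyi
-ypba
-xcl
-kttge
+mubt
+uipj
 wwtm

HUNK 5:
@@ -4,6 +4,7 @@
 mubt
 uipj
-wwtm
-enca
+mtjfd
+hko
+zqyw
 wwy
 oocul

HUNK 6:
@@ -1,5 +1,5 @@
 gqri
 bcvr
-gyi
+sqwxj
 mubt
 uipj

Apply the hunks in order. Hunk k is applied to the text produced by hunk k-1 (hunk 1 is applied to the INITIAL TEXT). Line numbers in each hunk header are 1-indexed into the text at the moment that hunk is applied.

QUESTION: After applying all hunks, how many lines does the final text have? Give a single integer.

Answer: 10

Derivation:
Hunk 1: at line 7 remove [eksb,wav] add [enca,milp,grlu] -> 13 lines: gqri bcvr gyi ypba vimd gmd joijf wwtm enca milp grlu whqy oocul
Hunk 2: at line 9 remove [milp,grlu,whqy] add [wwy] -> 11 lines: gqri bcvr gyi ypba vimd gmd joijf wwtm enca wwy oocul
Hunk 3: at line 3 remove [vimd,gmd,joijf] add [xcl,kttge] -> 10 lines: gqri bcvr gyi ypba xcl kttge wwtm enca wwy oocul
Hunk 4: at line 3 remove [ypba,xcl,kttge] add [mubt,uipj] -> 9 lines: gqri bcvr gyi mubt uipj wwtm enca wwy oocul
Hunk 5: at line 4 remove [wwtm,enca] add [mtjfd,hko,zqyw] -> 10 lines: gqri bcvr gyi mubt uipj mtjfd hko zqyw wwy oocul
Hunk 6: at line 1 remove [gyi] add [sqwxj] -> 10 lines: gqri bcvr sqwxj mubt uipj mtjfd hko zqyw wwy oocul
Final line count: 10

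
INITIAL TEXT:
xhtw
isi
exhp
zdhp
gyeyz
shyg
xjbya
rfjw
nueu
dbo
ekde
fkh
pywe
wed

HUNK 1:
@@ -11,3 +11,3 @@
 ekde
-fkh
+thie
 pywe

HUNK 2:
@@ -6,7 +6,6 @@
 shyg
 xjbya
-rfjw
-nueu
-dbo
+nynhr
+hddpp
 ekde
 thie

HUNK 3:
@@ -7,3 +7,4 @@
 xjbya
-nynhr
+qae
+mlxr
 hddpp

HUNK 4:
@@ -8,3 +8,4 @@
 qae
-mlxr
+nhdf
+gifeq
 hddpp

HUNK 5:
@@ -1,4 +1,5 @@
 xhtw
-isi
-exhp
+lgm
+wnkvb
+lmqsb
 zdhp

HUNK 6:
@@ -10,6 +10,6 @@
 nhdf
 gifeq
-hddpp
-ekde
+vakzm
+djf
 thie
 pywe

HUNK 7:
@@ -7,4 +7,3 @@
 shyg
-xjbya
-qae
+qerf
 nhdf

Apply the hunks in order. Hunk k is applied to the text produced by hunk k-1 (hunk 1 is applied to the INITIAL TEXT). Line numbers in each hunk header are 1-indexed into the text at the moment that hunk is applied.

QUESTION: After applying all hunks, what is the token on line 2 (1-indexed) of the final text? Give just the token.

Hunk 1: at line 11 remove [fkh] add [thie] -> 14 lines: xhtw isi exhp zdhp gyeyz shyg xjbya rfjw nueu dbo ekde thie pywe wed
Hunk 2: at line 6 remove [rfjw,nueu,dbo] add [nynhr,hddpp] -> 13 lines: xhtw isi exhp zdhp gyeyz shyg xjbya nynhr hddpp ekde thie pywe wed
Hunk 3: at line 7 remove [nynhr] add [qae,mlxr] -> 14 lines: xhtw isi exhp zdhp gyeyz shyg xjbya qae mlxr hddpp ekde thie pywe wed
Hunk 4: at line 8 remove [mlxr] add [nhdf,gifeq] -> 15 lines: xhtw isi exhp zdhp gyeyz shyg xjbya qae nhdf gifeq hddpp ekde thie pywe wed
Hunk 5: at line 1 remove [isi,exhp] add [lgm,wnkvb,lmqsb] -> 16 lines: xhtw lgm wnkvb lmqsb zdhp gyeyz shyg xjbya qae nhdf gifeq hddpp ekde thie pywe wed
Hunk 6: at line 10 remove [hddpp,ekde] add [vakzm,djf] -> 16 lines: xhtw lgm wnkvb lmqsb zdhp gyeyz shyg xjbya qae nhdf gifeq vakzm djf thie pywe wed
Hunk 7: at line 7 remove [xjbya,qae] add [qerf] -> 15 lines: xhtw lgm wnkvb lmqsb zdhp gyeyz shyg qerf nhdf gifeq vakzm djf thie pywe wed
Final line 2: lgm

Answer: lgm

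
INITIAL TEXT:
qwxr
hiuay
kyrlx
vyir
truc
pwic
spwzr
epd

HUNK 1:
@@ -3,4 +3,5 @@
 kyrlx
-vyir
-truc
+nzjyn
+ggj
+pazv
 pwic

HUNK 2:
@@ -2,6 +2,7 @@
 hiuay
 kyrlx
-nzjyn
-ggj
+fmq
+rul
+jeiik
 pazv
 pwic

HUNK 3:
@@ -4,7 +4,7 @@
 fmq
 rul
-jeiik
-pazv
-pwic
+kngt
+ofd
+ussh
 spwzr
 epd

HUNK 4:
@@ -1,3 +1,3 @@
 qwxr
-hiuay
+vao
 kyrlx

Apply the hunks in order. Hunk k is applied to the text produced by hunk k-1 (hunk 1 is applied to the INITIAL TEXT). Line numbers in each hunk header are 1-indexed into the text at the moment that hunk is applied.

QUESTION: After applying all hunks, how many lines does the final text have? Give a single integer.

Hunk 1: at line 3 remove [vyir,truc] add [nzjyn,ggj,pazv] -> 9 lines: qwxr hiuay kyrlx nzjyn ggj pazv pwic spwzr epd
Hunk 2: at line 2 remove [nzjyn,ggj] add [fmq,rul,jeiik] -> 10 lines: qwxr hiuay kyrlx fmq rul jeiik pazv pwic spwzr epd
Hunk 3: at line 4 remove [jeiik,pazv,pwic] add [kngt,ofd,ussh] -> 10 lines: qwxr hiuay kyrlx fmq rul kngt ofd ussh spwzr epd
Hunk 4: at line 1 remove [hiuay] add [vao] -> 10 lines: qwxr vao kyrlx fmq rul kngt ofd ussh spwzr epd
Final line count: 10

Answer: 10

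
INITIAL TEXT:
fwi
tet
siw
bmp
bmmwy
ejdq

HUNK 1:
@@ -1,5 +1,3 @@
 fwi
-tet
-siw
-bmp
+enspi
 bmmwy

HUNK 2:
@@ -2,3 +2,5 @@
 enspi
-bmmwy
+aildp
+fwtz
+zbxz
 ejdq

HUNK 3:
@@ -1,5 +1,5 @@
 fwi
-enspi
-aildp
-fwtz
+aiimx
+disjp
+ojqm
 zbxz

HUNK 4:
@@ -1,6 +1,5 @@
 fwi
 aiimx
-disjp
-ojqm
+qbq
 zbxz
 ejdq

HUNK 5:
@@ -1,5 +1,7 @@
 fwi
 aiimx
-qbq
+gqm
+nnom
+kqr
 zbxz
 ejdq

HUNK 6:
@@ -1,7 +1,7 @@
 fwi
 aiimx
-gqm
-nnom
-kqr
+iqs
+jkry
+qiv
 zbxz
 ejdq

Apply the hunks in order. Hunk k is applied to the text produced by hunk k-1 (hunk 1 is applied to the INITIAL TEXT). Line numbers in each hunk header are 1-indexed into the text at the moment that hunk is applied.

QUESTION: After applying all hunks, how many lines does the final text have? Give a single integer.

Answer: 7

Derivation:
Hunk 1: at line 1 remove [tet,siw,bmp] add [enspi] -> 4 lines: fwi enspi bmmwy ejdq
Hunk 2: at line 2 remove [bmmwy] add [aildp,fwtz,zbxz] -> 6 lines: fwi enspi aildp fwtz zbxz ejdq
Hunk 3: at line 1 remove [enspi,aildp,fwtz] add [aiimx,disjp,ojqm] -> 6 lines: fwi aiimx disjp ojqm zbxz ejdq
Hunk 4: at line 1 remove [disjp,ojqm] add [qbq] -> 5 lines: fwi aiimx qbq zbxz ejdq
Hunk 5: at line 1 remove [qbq] add [gqm,nnom,kqr] -> 7 lines: fwi aiimx gqm nnom kqr zbxz ejdq
Hunk 6: at line 1 remove [gqm,nnom,kqr] add [iqs,jkry,qiv] -> 7 lines: fwi aiimx iqs jkry qiv zbxz ejdq
Final line count: 7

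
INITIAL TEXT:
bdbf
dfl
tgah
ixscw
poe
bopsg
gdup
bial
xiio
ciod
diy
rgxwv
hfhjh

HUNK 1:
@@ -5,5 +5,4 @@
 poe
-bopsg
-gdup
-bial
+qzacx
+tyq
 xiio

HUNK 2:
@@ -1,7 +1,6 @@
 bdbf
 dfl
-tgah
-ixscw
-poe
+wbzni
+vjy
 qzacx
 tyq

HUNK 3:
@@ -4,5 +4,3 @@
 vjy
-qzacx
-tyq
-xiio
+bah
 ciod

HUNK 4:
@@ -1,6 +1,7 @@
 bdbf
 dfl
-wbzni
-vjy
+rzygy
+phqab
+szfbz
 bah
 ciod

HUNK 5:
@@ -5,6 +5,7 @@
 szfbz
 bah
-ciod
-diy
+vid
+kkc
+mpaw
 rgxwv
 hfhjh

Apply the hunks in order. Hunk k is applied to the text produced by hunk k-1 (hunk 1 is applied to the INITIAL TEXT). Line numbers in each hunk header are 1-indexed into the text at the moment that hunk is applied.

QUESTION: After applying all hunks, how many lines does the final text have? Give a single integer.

Hunk 1: at line 5 remove [bopsg,gdup,bial] add [qzacx,tyq] -> 12 lines: bdbf dfl tgah ixscw poe qzacx tyq xiio ciod diy rgxwv hfhjh
Hunk 2: at line 1 remove [tgah,ixscw,poe] add [wbzni,vjy] -> 11 lines: bdbf dfl wbzni vjy qzacx tyq xiio ciod diy rgxwv hfhjh
Hunk 3: at line 4 remove [qzacx,tyq,xiio] add [bah] -> 9 lines: bdbf dfl wbzni vjy bah ciod diy rgxwv hfhjh
Hunk 4: at line 1 remove [wbzni,vjy] add [rzygy,phqab,szfbz] -> 10 lines: bdbf dfl rzygy phqab szfbz bah ciod diy rgxwv hfhjh
Hunk 5: at line 5 remove [ciod,diy] add [vid,kkc,mpaw] -> 11 lines: bdbf dfl rzygy phqab szfbz bah vid kkc mpaw rgxwv hfhjh
Final line count: 11

Answer: 11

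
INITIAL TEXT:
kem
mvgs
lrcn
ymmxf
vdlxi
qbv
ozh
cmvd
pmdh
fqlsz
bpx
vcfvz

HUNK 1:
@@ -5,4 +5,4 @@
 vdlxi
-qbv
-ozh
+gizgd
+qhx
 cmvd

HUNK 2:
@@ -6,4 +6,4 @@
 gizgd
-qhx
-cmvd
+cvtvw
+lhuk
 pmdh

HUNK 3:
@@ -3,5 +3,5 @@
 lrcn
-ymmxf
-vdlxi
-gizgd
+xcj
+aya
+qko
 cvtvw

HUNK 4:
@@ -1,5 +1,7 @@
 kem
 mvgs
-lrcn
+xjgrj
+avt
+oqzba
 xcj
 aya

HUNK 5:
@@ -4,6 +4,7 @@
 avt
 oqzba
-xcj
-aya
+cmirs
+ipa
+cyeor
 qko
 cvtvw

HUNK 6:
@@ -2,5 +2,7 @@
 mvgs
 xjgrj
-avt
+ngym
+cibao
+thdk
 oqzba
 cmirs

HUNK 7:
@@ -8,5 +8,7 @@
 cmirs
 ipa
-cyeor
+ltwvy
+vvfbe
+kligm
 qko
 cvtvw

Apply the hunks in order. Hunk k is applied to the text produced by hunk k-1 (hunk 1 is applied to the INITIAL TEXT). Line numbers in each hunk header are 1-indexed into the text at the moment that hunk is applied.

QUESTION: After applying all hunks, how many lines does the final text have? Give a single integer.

Hunk 1: at line 5 remove [qbv,ozh] add [gizgd,qhx] -> 12 lines: kem mvgs lrcn ymmxf vdlxi gizgd qhx cmvd pmdh fqlsz bpx vcfvz
Hunk 2: at line 6 remove [qhx,cmvd] add [cvtvw,lhuk] -> 12 lines: kem mvgs lrcn ymmxf vdlxi gizgd cvtvw lhuk pmdh fqlsz bpx vcfvz
Hunk 3: at line 3 remove [ymmxf,vdlxi,gizgd] add [xcj,aya,qko] -> 12 lines: kem mvgs lrcn xcj aya qko cvtvw lhuk pmdh fqlsz bpx vcfvz
Hunk 4: at line 1 remove [lrcn] add [xjgrj,avt,oqzba] -> 14 lines: kem mvgs xjgrj avt oqzba xcj aya qko cvtvw lhuk pmdh fqlsz bpx vcfvz
Hunk 5: at line 4 remove [xcj,aya] add [cmirs,ipa,cyeor] -> 15 lines: kem mvgs xjgrj avt oqzba cmirs ipa cyeor qko cvtvw lhuk pmdh fqlsz bpx vcfvz
Hunk 6: at line 2 remove [avt] add [ngym,cibao,thdk] -> 17 lines: kem mvgs xjgrj ngym cibao thdk oqzba cmirs ipa cyeor qko cvtvw lhuk pmdh fqlsz bpx vcfvz
Hunk 7: at line 8 remove [cyeor] add [ltwvy,vvfbe,kligm] -> 19 lines: kem mvgs xjgrj ngym cibao thdk oqzba cmirs ipa ltwvy vvfbe kligm qko cvtvw lhuk pmdh fqlsz bpx vcfvz
Final line count: 19

Answer: 19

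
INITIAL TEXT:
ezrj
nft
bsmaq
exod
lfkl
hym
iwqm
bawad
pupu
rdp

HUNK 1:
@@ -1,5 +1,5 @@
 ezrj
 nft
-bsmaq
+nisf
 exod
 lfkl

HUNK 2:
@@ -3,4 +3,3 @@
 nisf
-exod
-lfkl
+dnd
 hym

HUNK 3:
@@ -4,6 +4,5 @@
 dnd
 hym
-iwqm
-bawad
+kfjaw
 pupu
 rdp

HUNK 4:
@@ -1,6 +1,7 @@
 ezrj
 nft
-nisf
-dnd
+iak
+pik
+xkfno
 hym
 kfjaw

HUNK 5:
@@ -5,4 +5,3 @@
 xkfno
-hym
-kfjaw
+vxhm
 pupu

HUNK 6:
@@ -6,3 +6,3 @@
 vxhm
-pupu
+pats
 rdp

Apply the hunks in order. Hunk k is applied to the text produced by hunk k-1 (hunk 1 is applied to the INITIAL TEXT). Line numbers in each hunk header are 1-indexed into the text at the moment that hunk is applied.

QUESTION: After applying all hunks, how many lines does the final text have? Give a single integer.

Hunk 1: at line 1 remove [bsmaq] add [nisf] -> 10 lines: ezrj nft nisf exod lfkl hym iwqm bawad pupu rdp
Hunk 2: at line 3 remove [exod,lfkl] add [dnd] -> 9 lines: ezrj nft nisf dnd hym iwqm bawad pupu rdp
Hunk 3: at line 4 remove [iwqm,bawad] add [kfjaw] -> 8 lines: ezrj nft nisf dnd hym kfjaw pupu rdp
Hunk 4: at line 1 remove [nisf,dnd] add [iak,pik,xkfno] -> 9 lines: ezrj nft iak pik xkfno hym kfjaw pupu rdp
Hunk 5: at line 5 remove [hym,kfjaw] add [vxhm] -> 8 lines: ezrj nft iak pik xkfno vxhm pupu rdp
Hunk 6: at line 6 remove [pupu] add [pats] -> 8 lines: ezrj nft iak pik xkfno vxhm pats rdp
Final line count: 8

Answer: 8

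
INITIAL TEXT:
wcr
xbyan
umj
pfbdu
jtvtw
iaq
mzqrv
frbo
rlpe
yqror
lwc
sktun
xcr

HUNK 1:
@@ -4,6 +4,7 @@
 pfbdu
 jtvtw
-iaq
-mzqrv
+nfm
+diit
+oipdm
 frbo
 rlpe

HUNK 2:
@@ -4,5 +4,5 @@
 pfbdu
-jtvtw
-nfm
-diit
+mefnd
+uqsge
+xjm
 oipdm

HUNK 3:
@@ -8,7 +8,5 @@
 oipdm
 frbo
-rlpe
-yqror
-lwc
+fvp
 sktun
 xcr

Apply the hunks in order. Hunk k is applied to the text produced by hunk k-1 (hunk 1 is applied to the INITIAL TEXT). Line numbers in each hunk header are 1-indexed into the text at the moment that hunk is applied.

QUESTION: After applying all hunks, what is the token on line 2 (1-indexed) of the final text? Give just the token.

Hunk 1: at line 4 remove [iaq,mzqrv] add [nfm,diit,oipdm] -> 14 lines: wcr xbyan umj pfbdu jtvtw nfm diit oipdm frbo rlpe yqror lwc sktun xcr
Hunk 2: at line 4 remove [jtvtw,nfm,diit] add [mefnd,uqsge,xjm] -> 14 lines: wcr xbyan umj pfbdu mefnd uqsge xjm oipdm frbo rlpe yqror lwc sktun xcr
Hunk 3: at line 8 remove [rlpe,yqror,lwc] add [fvp] -> 12 lines: wcr xbyan umj pfbdu mefnd uqsge xjm oipdm frbo fvp sktun xcr
Final line 2: xbyan

Answer: xbyan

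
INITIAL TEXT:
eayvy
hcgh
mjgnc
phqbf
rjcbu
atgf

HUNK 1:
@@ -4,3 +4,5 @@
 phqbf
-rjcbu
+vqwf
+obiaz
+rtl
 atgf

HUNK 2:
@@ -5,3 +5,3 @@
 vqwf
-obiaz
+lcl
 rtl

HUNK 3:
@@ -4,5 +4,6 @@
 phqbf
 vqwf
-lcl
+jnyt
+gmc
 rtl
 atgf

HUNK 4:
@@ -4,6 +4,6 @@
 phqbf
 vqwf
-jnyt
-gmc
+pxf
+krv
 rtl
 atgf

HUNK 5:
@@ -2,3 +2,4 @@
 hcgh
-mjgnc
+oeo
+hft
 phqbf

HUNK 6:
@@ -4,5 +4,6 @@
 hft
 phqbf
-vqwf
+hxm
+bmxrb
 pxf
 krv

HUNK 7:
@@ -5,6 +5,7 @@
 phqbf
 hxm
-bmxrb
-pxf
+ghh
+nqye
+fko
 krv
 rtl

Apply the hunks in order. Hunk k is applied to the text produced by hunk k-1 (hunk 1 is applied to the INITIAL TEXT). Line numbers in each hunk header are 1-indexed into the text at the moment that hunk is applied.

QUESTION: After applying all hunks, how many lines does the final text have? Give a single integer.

Answer: 12

Derivation:
Hunk 1: at line 4 remove [rjcbu] add [vqwf,obiaz,rtl] -> 8 lines: eayvy hcgh mjgnc phqbf vqwf obiaz rtl atgf
Hunk 2: at line 5 remove [obiaz] add [lcl] -> 8 lines: eayvy hcgh mjgnc phqbf vqwf lcl rtl atgf
Hunk 3: at line 4 remove [lcl] add [jnyt,gmc] -> 9 lines: eayvy hcgh mjgnc phqbf vqwf jnyt gmc rtl atgf
Hunk 4: at line 4 remove [jnyt,gmc] add [pxf,krv] -> 9 lines: eayvy hcgh mjgnc phqbf vqwf pxf krv rtl atgf
Hunk 5: at line 2 remove [mjgnc] add [oeo,hft] -> 10 lines: eayvy hcgh oeo hft phqbf vqwf pxf krv rtl atgf
Hunk 6: at line 4 remove [vqwf] add [hxm,bmxrb] -> 11 lines: eayvy hcgh oeo hft phqbf hxm bmxrb pxf krv rtl atgf
Hunk 7: at line 5 remove [bmxrb,pxf] add [ghh,nqye,fko] -> 12 lines: eayvy hcgh oeo hft phqbf hxm ghh nqye fko krv rtl atgf
Final line count: 12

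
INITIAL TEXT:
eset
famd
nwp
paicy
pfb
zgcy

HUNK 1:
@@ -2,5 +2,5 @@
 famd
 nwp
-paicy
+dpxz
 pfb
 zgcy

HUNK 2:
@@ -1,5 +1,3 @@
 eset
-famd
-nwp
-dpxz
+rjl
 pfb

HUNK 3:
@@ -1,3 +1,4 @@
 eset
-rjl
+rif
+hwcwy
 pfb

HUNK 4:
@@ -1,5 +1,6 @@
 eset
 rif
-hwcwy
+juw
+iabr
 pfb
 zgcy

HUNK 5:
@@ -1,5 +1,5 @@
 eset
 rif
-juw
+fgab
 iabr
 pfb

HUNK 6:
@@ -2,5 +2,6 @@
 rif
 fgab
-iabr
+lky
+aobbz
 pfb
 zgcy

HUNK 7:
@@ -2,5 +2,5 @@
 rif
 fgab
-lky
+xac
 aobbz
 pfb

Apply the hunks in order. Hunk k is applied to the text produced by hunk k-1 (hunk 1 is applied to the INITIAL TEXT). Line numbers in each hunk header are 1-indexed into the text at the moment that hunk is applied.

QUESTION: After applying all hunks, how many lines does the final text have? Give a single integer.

Hunk 1: at line 2 remove [paicy] add [dpxz] -> 6 lines: eset famd nwp dpxz pfb zgcy
Hunk 2: at line 1 remove [famd,nwp,dpxz] add [rjl] -> 4 lines: eset rjl pfb zgcy
Hunk 3: at line 1 remove [rjl] add [rif,hwcwy] -> 5 lines: eset rif hwcwy pfb zgcy
Hunk 4: at line 1 remove [hwcwy] add [juw,iabr] -> 6 lines: eset rif juw iabr pfb zgcy
Hunk 5: at line 1 remove [juw] add [fgab] -> 6 lines: eset rif fgab iabr pfb zgcy
Hunk 6: at line 2 remove [iabr] add [lky,aobbz] -> 7 lines: eset rif fgab lky aobbz pfb zgcy
Hunk 7: at line 2 remove [lky] add [xac] -> 7 lines: eset rif fgab xac aobbz pfb zgcy
Final line count: 7

Answer: 7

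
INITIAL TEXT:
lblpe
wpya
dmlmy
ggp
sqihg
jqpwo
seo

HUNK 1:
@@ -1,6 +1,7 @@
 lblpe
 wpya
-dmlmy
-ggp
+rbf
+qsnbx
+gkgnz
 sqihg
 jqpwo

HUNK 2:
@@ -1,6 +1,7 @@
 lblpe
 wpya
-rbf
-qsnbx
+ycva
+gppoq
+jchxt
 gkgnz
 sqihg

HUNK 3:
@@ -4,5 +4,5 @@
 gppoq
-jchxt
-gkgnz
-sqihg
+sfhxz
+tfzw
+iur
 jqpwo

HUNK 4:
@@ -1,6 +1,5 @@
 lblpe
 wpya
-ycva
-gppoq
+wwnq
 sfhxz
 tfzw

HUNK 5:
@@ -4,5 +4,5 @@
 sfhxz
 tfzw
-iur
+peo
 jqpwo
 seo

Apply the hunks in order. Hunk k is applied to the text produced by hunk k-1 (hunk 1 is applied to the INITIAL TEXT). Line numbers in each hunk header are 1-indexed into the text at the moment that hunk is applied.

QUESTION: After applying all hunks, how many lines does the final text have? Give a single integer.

Answer: 8

Derivation:
Hunk 1: at line 1 remove [dmlmy,ggp] add [rbf,qsnbx,gkgnz] -> 8 lines: lblpe wpya rbf qsnbx gkgnz sqihg jqpwo seo
Hunk 2: at line 1 remove [rbf,qsnbx] add [ycva,gppoq,jchxt] -> 9 lines: lblpe wpya ycva gppoq jchxt gkgnz sqihg jqpwo seo
Hunk 3: at line 4 remove [jchxt,gkgnz,sqihg] add [sfhxz,tfzw,iur] -> 9 lines: lblpe wpya ycva gppoq sfhxz tfzw iur jqpwo seo
Hunk 4: at line 1 remove [ycva,gppoq] add [wwnq] -> 8 lines: lblpe wpya wwnq sfhxz tfzw iur jqpwo seo
Hunk 5: at line 4 remove [iur] add [peo] -> 8 lines: lblpe wpya wwnq sfhxz tfzw peo jqpwo seo
Final line count: 8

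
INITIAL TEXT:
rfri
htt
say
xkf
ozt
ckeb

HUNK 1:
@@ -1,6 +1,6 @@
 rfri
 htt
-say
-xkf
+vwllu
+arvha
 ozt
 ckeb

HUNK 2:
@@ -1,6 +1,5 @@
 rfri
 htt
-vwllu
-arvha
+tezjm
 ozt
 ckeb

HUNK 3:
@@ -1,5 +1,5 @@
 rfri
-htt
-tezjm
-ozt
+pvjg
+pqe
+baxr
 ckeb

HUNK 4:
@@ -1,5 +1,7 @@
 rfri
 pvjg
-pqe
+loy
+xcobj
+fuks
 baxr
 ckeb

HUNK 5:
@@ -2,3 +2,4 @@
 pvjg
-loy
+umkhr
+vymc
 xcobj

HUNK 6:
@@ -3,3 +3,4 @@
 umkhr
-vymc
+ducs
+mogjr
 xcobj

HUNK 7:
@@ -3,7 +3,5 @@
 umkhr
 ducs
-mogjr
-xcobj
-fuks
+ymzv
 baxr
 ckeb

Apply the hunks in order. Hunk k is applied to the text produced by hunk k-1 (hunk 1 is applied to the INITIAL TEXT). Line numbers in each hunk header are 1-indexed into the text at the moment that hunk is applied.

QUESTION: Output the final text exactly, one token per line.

Hunk 1: at line 1 remove [say,xkf] add [vwllu,arvha] -> 6 lines: rfri htt vwllu arvha ozt ckeb
Hunk 2: at line 1 remove [vwllu,arvha] add [tezjm] -> 5 lines: rfri htt tezjm ozt ckeb
Hunk 3: at line 1 remove [htt,tezjm,ozt] add [pvjg,pqe,baxr] -> 5 lines: rfri pvjg pqe baxr ckeb
Hunk 4: at line 1 remove [pqe] add [loy,xcobj,fuks] -> 7 lines: rfri pvjg loy xcobj fuks baxr ckeb
Hunk 5: at line 2 remove [loy] add [umkhr,vymc] -> 8 lines: rfri pvjg umkhr vymc xcobj fuks baxr ckeb
Hunk 6: at line 3 remove [vymc] add [ducs,mogjr] -> 9 lines: rfri pvjg umkhr ducs mogjr xcobj fuks baxr ckeb
Hunk 7: at line 3 remove [mogjr,xcobj,fuks] add [ymzv] -> 7 lines: rfri pvjg umkhr ducs ymzv baxr ckeb

Answer: rfri
pvjg
umkhr
ducs
ymzv
baxr
ckeb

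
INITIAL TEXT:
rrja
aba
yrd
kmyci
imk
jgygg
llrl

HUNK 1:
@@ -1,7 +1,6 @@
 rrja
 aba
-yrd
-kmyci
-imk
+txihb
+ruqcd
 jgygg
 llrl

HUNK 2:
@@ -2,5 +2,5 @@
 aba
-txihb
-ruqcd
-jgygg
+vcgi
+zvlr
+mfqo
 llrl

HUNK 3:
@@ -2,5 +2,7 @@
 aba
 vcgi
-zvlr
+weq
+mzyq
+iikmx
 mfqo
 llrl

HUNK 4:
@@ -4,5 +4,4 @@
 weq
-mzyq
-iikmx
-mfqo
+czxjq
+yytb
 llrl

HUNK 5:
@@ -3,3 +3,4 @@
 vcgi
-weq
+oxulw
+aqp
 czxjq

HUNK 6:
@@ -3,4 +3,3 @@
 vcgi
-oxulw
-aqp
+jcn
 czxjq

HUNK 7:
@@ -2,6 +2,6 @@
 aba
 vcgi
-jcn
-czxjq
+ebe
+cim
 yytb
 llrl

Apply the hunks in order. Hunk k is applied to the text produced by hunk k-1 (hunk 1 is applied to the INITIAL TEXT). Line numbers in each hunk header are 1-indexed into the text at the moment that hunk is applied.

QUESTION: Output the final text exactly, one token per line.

Hunk 1: at line 1 remove [yrd,kmyci,imk] add [txihb,ruqcd] -> 6 lines: rrja aba txihb ruqcd jgygg llrl
Hunk 2: at line 2 remove [txihb,ruqcd,jgygg] add [vcgi,zvlr,mfqo] -> 6 lines: rrja aba vcgi zvlr mfqo llrl
Hunk 3: at line 2 remove [zvlr] add [weq,mzyq,iikmx] -> 8 lines: rrja aba vcgi weq mzyq iikmx mfqo llrl
Hunk 4: at line 4 remove [mzyq,iikmx,mfqo] add [czxjq,yytb] -> 7 lines: rrja aba vcgi weq czxjq yytb llrl
Hunk 5: at line 3 remove [weq] add [oxulw,aqp] -> 8 lines: rrja aba vcgi oxulw aqp czxjq yytb llrl
Hunk 6: at line 3 remove [oxulw,aqp] add [jcn] -> 7 lines: rrja aba vcgi jcn czxjq yytb llrl
Hunk 7: at line 2 remove [jcn,czxjq] add [ebe,cim] -> 7 lines: rrja aba vcgi ebe cim yytb llrl

Answer: rrja
aba
vcgi
ebe
cim
yytb
llrl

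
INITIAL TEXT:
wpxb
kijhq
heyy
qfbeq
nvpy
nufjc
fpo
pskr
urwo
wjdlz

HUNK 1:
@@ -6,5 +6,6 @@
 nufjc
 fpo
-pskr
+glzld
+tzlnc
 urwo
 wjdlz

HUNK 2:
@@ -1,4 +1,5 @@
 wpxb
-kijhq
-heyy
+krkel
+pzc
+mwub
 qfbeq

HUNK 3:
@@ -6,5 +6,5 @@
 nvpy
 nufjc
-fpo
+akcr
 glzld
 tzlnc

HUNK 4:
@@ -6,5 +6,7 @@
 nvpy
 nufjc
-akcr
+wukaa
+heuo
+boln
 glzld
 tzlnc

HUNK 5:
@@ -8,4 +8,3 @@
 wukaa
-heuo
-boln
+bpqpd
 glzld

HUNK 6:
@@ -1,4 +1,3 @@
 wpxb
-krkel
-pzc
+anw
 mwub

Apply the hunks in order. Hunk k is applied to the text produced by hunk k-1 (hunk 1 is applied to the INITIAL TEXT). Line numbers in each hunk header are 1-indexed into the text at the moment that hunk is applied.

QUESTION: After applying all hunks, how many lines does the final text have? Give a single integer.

Hunk 1: at line 6 remove [pskr] add [glzld,tzlnc] -> 11 lines: wpxb kijhq heyy qfbeq nvpy nufjc fpo glzld tzlnc urwo wjdlz
Hunk 2: at line 1 remove [kijhq,heyy] add [krkel,pzc,mwub] -> 12 lines: wpxb krkel pzc mwub qfbeq nvpy nufjc fpo glzld tzlnc urwo wjdlz
Hunk 3: at line 6 remove [fpo] add [akcr] -> 12 lines: wpxb krkel pzc mwub qfbeq nvpy nufjc akcr glzld tzlnc urwo wjdlz
Hunk 4: at line 6 remove [akcr] add [wukaa,heuo,boln] -> 14 lines: wpxb krkel pzc mwub qfbeq nvpy nufjc wukaa heuo boln glzld tzlnc urwo wjdlz
Hunk 5: at line 8 remove [heuo,boln] add [bpqpd] -> 13 lines: wpxb krkel pzc mwub qfbeq nvpy nufjc wukaa bpqpd glzld tzlnc urwo wjdlz
Hunk 6: at line 1 remove [krkel,pzc] add [anw] -> 12 lines: wpxb anw mwub qfbeq nvpy nufjc wukaa bpqpd glzld tzlnc urwo wjdlz
Final line count: 12

Answer: 12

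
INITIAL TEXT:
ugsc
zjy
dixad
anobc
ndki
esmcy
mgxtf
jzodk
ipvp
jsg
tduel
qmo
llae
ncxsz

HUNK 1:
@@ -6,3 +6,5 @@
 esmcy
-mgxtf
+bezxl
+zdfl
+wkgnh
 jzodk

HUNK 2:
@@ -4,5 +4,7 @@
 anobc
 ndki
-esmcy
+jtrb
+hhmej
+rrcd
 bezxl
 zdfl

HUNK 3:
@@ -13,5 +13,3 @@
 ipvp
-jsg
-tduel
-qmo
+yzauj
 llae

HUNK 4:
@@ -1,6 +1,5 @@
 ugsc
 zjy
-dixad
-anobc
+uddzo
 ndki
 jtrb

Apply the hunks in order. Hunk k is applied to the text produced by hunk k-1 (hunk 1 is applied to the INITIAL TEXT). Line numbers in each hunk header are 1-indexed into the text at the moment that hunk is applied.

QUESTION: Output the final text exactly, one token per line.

Answer: ugsc
zjy
uddzo
ndki
jtrb
hhmej
rrcd
bezxl
zdfl
wkgnh
jzodk
ipvp
yzauj
llae
ncxsz

Derivation:
Hunk 1: at line 6 remove [mgxtf] add [bezxl,zdfl,wkgnh] -> 16 lines: ugsc zjy dixad anobc ndki esmcy bezxl zdfl wkgnh jzodk ipvp jsg tduel qmo llae ncxsz
Hunk 2: at line 4 remove [esmcy] add [jtrb,hhmej,rrcd] -> 18 lines: ugsc zjy dixad anobc ndki jtrb hhmej rrcd bezxl zdfl wkgnh jzodk ipvp jsg tduel qmo llae ncxsz
Hunk 3: at line 13 remove [jsg,tduel,qmo] add [yzauj] -> 16 lines: ugsc zjy dixad anobc ndki jtrb hhmej rrcd bezxl zdfl wkgnh jzodk ipvp yzauj llae ncxsz
Hunk 4: at line 1 remove [dixad,anobc] add [uddzo] -> 15 lines: ugsc zjy uddzo ndki jtrb hhmej rrcd bezxl zdfl wkgnh jzodk ipvp yzauj llae ncxsz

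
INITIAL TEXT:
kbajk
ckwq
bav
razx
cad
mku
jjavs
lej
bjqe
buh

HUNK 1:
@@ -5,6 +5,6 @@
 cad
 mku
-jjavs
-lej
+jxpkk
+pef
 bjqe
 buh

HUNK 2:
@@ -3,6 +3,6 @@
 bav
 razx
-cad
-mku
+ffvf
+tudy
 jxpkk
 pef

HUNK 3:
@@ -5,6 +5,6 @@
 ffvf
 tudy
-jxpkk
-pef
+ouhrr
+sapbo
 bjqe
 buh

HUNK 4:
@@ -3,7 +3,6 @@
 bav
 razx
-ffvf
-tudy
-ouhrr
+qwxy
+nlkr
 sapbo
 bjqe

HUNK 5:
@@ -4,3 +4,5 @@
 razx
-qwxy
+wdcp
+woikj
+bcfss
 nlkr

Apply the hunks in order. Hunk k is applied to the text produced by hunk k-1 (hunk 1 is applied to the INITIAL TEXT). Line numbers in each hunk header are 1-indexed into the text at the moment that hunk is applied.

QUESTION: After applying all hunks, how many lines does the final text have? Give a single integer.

Answer: 11

Derivation:
Hunk 1: at line 5 remove [jjavs,lej] add [jxpkk,pef] -> 10 lines: kbajk ckwq bav razx cad mku jxpkk pef bjqe buh
Hunk 2: at line 3 remove [cad,mku] add [ffvf,tudy] -> 10 lines: kbajk ckwq bav razx ffvf tudy jxpkk pef bjqe buh
Hunk 3: at line 5 remove [jxpkk,pef] add [ouhrr,sapbo] -> 10 lines: kbajk ckwq bav razx ffvf tudy ouhrr sapbo bjqe buh
Hunk 4: at line 3 remove [ffvf,tudy,ouhrr] add [qwxy,nlkr] -> 9 lines: kbajk ckwq bav razx qwxy nlkr sapbo bjqe buh
Hunk 5: at line 4 remove [qwxy] add [wdcp,woikj,bcfss] -> 11 lines: kbajk ckwq bav razx wdcp woikj bcfss nlkr sapbo bjqe buh
Final line count: 11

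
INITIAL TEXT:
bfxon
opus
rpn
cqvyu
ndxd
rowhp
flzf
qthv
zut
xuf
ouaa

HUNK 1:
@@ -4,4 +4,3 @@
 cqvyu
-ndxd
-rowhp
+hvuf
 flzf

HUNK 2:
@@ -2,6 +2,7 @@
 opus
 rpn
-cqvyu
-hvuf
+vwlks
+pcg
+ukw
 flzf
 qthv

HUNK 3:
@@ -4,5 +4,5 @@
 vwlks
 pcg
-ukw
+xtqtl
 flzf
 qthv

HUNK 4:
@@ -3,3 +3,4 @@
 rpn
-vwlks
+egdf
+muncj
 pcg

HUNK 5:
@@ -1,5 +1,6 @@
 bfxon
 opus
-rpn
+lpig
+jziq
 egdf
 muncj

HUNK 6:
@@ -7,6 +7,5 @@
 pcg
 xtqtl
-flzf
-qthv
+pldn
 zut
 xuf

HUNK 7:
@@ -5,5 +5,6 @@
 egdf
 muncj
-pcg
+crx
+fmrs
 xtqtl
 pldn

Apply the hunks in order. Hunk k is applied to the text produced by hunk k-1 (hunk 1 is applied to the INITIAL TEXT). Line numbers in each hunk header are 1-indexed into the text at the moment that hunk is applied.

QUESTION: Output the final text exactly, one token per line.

Hunk 1: at line 4 remove [ndxd,rowhp] add [hvuf] -> 10 lines: bfxon opus rpn cqvyu hvuf flzf qthv zut xuf ouaa
Hunk 2: at line 2 remove [cqvyu,hvuf] add [vwlks,pcg,ukw] -> 11 lines: bfxon opus rpn vwlks pcg ukw flzf qthv zut xuf ouaa
Hunk 3: at line 4 remove [ukw] add [xtqtl] -> 11 lines: bfxon opus rpn vwlks pcg xtqtl flzf qthv zut xuf ouaa
Hunk 4: at line 3 remove [vwlks] add [egdf,muncj] -> 12 lines: bfxon opus rpn egdf muncj pcg xtqtl flzf qthv zut xuf ouaa
Hunk 5: at line 1 remove [rpn] add [lpig,jziq] -> 13 lines: bfxon opus lpig jziq egdf muncj pcg xtqtl flzf qthv zut xuf ouaa
Hunk 6: at line 7 remove [flzf,qthv] add [pldn] -> 12 lines: bfxon opus lpig jziq egdf muncj pcg xtqtl pldn zut xuf ouaa
Hunk 7: at line 5 remove [pcg] add [crx,fmrs] -> 13 lines: bfxon opus lpig jziq egdf muncj crx fmrs xtqtl pldn zut xuf ouaa

Answer: bfxon
opus
lpig
jziq
egdf
muncj
crx
fmrs
xtqtl
pldn
zut
xuf
ouaa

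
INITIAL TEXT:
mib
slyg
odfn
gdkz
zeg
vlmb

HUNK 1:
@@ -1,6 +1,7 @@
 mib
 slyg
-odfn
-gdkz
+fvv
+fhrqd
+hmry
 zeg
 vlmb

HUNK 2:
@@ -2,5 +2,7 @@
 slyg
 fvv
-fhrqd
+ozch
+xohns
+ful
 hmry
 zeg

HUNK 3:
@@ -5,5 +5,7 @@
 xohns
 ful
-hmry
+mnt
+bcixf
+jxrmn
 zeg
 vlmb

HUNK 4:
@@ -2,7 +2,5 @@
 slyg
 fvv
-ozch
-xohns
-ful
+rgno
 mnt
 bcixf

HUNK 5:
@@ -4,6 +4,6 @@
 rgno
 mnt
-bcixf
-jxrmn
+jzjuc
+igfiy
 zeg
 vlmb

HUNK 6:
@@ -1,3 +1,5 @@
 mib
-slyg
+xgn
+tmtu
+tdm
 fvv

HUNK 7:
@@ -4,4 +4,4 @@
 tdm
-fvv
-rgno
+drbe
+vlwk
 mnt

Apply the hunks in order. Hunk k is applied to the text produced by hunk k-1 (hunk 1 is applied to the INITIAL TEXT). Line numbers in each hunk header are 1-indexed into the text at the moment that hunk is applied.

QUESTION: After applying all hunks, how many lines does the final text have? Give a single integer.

Hunk 1: at line 1 remove [odfn,gdkz] add [fvv,fhrqd,hmry] -> 7 lines: mib slyg fvv fhrqd hmry zeg vlmb
Hunk 2: at line 2 remove [fhrqd] add [ozch,xohns,ful] -> 9 lines: mib slyg fvv ozch xohns ful hmry zeg vlmb
Hunk 3: at line 5 remove [hmry] add [mnt,bcixf,jxrmn] -> 11 lines: mib slyg fvv ozch xohns ful mnt bcixf jxrmn zeg vlmb
Hunk 4: at line 2 remove [ozch,xohns,ful] add [rgno] -> 9 lines: mib slyg fvv rgno mnt bcixf jxrmn zeg vlmb
Hunk 5: at line 4 remove [bcixf,jxrmn] add [jzjuc,igfiy] -> 9 lines: mib slyg fvv rgno mnt jzjuc igfiy zeg vlmb
Hunk 6: at line 1 remove [slyg] add [xgn,tmtu,tdm] -> 11 lines: mib xgn tmtu tdm fvv rgno mnt jzjuc igfiy zeg vlmb
Hunk 7: at line 4 remove [fvv,rgno] add [drbe,vlwk] -> 11 lines: mib xgn tmtu tdm drbe vlwk mnt jzjuc igfiy zeg vlmb
Final line count: 11

Answer: 11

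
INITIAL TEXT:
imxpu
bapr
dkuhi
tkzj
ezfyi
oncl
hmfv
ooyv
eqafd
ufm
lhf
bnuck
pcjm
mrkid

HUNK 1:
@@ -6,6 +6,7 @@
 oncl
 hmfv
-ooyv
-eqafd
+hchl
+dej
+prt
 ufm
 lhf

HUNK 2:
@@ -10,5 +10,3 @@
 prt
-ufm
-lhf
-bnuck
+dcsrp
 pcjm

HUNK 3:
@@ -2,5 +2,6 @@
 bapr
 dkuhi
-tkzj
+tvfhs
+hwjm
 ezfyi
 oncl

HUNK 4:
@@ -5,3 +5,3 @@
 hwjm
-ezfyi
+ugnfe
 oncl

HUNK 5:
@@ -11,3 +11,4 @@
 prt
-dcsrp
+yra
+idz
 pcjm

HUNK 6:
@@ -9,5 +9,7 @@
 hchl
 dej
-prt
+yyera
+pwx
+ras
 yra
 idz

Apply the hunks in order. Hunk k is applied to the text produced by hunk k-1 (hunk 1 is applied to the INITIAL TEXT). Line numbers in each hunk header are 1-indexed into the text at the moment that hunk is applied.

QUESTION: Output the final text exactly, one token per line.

Answer: imxpu
bapr
dkuhi
tvfhs
hwjm
ugnfe
oncl
hmfv
hchl
dej
yyera
pwx
ras
yra
idz
pcjm
mrkid

Derivation:
Hunk 1: at line 6 remove [ooyv,eqafd] add [hchl,dej,prt] -> 15 lines: imxpu bapr dkuhi tkzj ezfyi oncl hmfv hchl dej prt ufm lhf bnuck pcjm mrkid
Hunk 2: at line 10 remove [ufm,lhf,bnuck] add [dcsrp] -> 13 lines: imxpu bapr dkuhi tkzj ezfyi oncl hmfv hchl dej prt dcsrp pcjm mrkid
Hunk 3: at line 2 remove [tkzj] add [tvfhs,hwjm] -> 14 lines: imxpu bapr dkuhi tvfhs hwjm ezfyi oncl hmfv hchl dej prt dcsrp pcjm mrkid
Hunk 4: at line 5 remove [ezfyi] add [ugnfe] -> 14 lines: imxpu bapr dkuhi tvfhs hwjm ugnfe oncl hmfv hchl dej prt dcsrp pcjm mrkid
Hunk 5: at line 11 remove [dcsrp] add [yra,idz] -> 15 lines: imxpu bapr dkuhi tvfhs hwjm ugnfe oncl hmfv hchl dej prt yra idz pcjm mrkid
Hunk 6: at line 9 remove [prt] add [yyera,pwx,ras] -> 17 lines: imxpu bapr dkuhi tvfhs hwjm ugnfe oncl hmfv hchl dej yyera pwx ras yra idz pcjm mrkid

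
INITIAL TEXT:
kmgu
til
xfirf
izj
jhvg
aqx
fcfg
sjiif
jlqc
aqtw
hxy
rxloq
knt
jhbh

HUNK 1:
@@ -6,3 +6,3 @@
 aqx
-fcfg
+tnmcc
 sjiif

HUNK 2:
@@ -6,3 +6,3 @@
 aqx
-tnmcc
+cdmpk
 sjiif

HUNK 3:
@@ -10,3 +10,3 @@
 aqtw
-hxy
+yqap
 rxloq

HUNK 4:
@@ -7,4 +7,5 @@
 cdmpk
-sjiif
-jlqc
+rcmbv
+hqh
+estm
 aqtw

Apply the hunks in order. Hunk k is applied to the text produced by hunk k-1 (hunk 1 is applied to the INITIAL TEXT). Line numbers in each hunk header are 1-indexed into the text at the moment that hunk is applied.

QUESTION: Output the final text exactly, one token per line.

Hunk 1: at line 6 remove [fcfg] add [tnmcc] -> 14 lines: kmgu til xfirf izj jhvg aqx tnmcc sjiif jlqc aqtw hxy rxloq knt jhbh
Hunk 2: at line 6 remove [tnmcc] add [cdmpk] -> 14 lines: kmgu til xfirf izj jhvg aqx cdmpk sjiif jlqc aqtw hxy rxloq knt jhbh
Hunk 3: at line 10 remove [hxy] add [yqap] -> 14 lines: kmgu til xfirf izj jhvg aqx cdmpk sjiif jlqc aqtw yqap rxloq knt jhbh
Hunk 4: at line 7 remove [sjiif,jlqc] add [rcmbv,hqh,estm] -> 15 lines: kmgu til xfirf izj jhvg aqx cdmpk rcmbv hqh estm aqtw yqap rxloq knt jhbh

Answer: kmgu
til
xfirf
izj
jhvg
aqx
cdmpk
rcmbv
hqh
estm
aqtw
yqap
rxloq
knt
jhbh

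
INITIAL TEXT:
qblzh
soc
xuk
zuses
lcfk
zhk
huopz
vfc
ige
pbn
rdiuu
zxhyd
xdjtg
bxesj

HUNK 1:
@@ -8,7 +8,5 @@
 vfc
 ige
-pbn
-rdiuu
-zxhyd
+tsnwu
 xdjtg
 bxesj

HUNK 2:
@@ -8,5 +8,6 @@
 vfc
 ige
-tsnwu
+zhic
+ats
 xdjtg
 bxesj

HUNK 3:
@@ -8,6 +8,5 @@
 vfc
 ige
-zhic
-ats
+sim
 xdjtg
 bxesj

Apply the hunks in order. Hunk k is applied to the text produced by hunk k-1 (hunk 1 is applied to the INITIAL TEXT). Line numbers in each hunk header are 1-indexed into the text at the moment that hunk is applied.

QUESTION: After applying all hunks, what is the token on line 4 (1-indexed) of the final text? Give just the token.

Answer: zuses

Derivation:
Hunk 1: at line 8 remove [pbn,rdiuu,zxhyd] add [tsnwu] -> 12 lines: qblzh soc xuk zuses lcfk zhk huopz vfc ige tsnwu xdjtg bxesj
Hunk 2: at line 8 remove [tsnwu] add [zhic,ats] -> 13 lines: qblzh soc xuk zuses lcfk zhk huopz vfc ige zhic ats xdjtg bxesj
Hunk 3: at line 8 remove [zhic,ats] add [sim] -> 12 lines: qblzh soc xuk zuses lcfk zhk huopz vfc ige sim xdjtg bxesj
Final line 4: zuses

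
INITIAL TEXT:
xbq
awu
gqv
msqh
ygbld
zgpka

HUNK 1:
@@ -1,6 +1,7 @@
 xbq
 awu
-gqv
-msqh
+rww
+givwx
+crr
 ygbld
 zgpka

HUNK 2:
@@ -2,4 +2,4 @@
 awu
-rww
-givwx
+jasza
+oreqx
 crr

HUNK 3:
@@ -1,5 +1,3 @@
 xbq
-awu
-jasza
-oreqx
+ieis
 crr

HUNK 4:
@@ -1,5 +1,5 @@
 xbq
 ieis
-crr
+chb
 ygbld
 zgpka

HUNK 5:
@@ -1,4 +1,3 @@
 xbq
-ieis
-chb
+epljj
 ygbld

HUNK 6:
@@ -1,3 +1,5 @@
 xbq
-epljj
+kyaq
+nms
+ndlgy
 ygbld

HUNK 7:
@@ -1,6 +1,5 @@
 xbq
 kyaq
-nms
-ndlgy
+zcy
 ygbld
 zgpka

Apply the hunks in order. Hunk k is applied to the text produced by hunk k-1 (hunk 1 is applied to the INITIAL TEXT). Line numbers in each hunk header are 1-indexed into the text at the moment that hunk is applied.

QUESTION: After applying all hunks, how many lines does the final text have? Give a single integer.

Hunk 1: at line 1 remove [gqv,msqh] add [rww,givwx,crr] -> 7 lines: xbq awu rww givwx crr ygbld zgpka
Hunk 2: at line 2 remove [rww,givwx] add [jasza,oreqx] -> 7 lines: xbq awu jasza oreqx crr ygbld zgpka
Hunk 3: at line 1 remove [awu,jasza,oreqx] add [ieis] -> 5 lines: xbq ieis crr ygbld zgpka
Hunk 4: at line 1 remove [crr] add [chb] -> 5 lines: xbq ieis chb ygbld zgpka
Hunk 5: at line 1 remove [ieis,chb] add [epljj] -> 4 lines: xbq epljj ygbld zgpka
Hunk 6: at line 1 remove [epljj] add [kyaq,nms,ndlgy] -> 6 lines: xbq kyaq nms ndlgy ygbld zgpka
Hunk 7: at line 1 remove [nms,ndlgy] add [zcy] -> 5 lines: xbq kyaq zcy ygbld zgpka
Final line count: 5

Answer: 5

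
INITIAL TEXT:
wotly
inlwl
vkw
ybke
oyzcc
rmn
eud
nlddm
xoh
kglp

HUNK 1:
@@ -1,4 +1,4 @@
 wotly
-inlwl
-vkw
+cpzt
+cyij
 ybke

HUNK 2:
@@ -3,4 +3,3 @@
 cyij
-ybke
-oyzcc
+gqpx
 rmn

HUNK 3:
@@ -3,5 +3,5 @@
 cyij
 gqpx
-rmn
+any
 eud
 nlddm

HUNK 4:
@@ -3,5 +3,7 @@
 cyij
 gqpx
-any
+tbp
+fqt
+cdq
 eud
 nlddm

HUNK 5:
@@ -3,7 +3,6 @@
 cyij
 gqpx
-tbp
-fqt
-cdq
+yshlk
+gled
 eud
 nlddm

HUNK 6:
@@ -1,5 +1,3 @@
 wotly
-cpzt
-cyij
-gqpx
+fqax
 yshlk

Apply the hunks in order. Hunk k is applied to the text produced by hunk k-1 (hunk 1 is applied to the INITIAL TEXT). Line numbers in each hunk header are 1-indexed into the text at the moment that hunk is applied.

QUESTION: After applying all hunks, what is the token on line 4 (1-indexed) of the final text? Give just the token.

Hunk 1: at line 1 remove [inlwl,vkw] add [cpzt,cyij] -> 10 lines: wotly cpzt cyij ybke oyzcc rmn eud nlddm xoh kglp
Hunk 2: at line 3 remove [ybke,oyzcc] add [gqpx] -> 9 lines: wotly cpzt cyij gqpx rmn eud nlddm xoh kglp
Hunk 3: at line 3 remove [rmn] add [any] -> 9 lines: wotly cpzt cyij gqpx any eud nlddm xoh kglp
Hunk 4: at line 3 remove [any] add [tbp,fqt,cdq] -> 11 lines: wotly cpzt cyij gqpx tbp fqt cdq eud nlddm xoh kglp
Hunk 5: at line 3 remove [tbp,fqt,cdq] add [yshlk,gled] -> 10 lines: wotly cpzt cyij gqpx yshlk gled eud nlddm xoh kglp
Hunk 6: at line 1 remove [cpzt,cyij,gqpx] add [fqax] -> 8 lines: wotly fqax yshlk gled eud nlddm xoh kglp
Final line 4: gled

Answer: gled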